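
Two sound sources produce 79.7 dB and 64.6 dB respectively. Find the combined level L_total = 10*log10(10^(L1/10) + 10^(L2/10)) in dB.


10^(79.7/10) = 9.33254e+07
10^(64.6/10) = 2.88403e+06
Sum = 9.33254e+07 + 2.88403e+06 = 9.62094e+07
L_total = 10*log10(9.62094e+07) = 79.832 dB


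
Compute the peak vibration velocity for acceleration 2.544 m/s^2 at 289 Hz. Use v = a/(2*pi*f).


omega = 2*pi*f = 2*pi*289 = 1815.84 rad/s
v = a / omega = 2.544 / 1815.84 = 0.001401 m/s


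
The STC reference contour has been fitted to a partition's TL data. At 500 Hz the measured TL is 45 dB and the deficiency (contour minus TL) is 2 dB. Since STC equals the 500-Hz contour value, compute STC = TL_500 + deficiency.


By ASTM E413, STC = value of the fitted reference contour at 500 Hz.
Contour value at 500 Hz = TL_500 + deficiency = 45 + 2 = 47
STC = 47


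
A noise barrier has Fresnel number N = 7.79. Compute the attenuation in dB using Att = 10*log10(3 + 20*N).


3 + 20*N = 3 + 20*7.79 = 158.8
Att = 10*log10(158.8) = 22.009 dB


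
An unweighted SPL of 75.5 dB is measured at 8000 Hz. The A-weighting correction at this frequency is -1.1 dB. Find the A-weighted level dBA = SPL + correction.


A-weighting table: 8000 Hz -> -1.1 dB correction
SPL_A = SPL + correction = 75.5 + (-1.1) = 74.4 dBA


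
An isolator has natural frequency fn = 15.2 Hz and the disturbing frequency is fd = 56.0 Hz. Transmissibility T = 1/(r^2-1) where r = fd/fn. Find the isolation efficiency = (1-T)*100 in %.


r = 56.0 / 15.2 = 3.68421
r^2 - 1 = 3.68421^2 - 1 = 12.5734
T = 1/12.5734 = 0.079533
Efficiency = (1 - 0.079533)*100 = 92.047 %


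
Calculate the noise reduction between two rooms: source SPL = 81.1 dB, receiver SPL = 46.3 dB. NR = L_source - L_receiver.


NR = L_source - L_receiver (difference between source and receiving room levels)
NR = 81.1 - 46.3 = 34.8 dB


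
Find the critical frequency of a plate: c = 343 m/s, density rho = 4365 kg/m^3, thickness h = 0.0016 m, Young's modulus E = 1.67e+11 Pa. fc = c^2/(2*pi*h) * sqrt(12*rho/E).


12*rho/E = 12*4365/1.67e+11 = 3.13653e-07
sqrt(12*rho/E) = sqrt(3.13653e-07) = 0.000560047
c^2/(2*pi*h) = 343^2/(2*pi*0.0016) = 1.17028e+07
fc = 1.17028e+07 * 0.000560047 = 6554.1 Hz


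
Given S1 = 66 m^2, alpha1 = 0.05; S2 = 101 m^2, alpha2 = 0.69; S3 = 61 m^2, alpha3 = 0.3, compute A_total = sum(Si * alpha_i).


66 * 0.05 = 3.3
101 * 0.69 = 69.69
61 * 0.3 = 18.3
A_total = 3.3 + 69.69 + 18.3 = 91.29 m^2


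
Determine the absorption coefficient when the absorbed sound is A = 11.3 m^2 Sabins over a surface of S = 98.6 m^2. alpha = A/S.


Absorption coefficient = absorbed power / incident power
alpha = A / S = 11.3 / 98.6 = 0.1146


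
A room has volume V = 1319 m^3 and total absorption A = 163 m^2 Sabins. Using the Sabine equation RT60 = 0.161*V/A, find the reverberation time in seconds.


RT60 = 0.161 * 1319 / 163 = 1.3028 s


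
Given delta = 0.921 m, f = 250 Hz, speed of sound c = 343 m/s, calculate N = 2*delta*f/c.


N = 2*delta*f/c = 2*delta/lambda, where lambda = c/f
lambda = 343 / 250 = 1.372 m
N = 2 * 0.921 / 1.372 = 1.3426


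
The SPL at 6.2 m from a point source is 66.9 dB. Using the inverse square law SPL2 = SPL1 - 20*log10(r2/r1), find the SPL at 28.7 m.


r2/r1 = 28.7/6.2 = 4.62903
Correction = 20*log10(4.62903) = 13.3098 dB
SPL2 = 66.9 - 13.3098 = 53.59 dB


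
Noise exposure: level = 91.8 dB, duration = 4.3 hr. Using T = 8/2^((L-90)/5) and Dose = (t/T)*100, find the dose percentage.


T_allowed = 8 / 2^((91.8 - 90)/5) = 6.23332 hr
Dose = 4.3 / 6.23332 * 100 = 68.984 %


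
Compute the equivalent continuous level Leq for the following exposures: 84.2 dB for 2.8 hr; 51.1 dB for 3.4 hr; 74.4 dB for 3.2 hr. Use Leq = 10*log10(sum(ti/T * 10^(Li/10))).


T_total = 2.8 + 3.4 + 3.2 = 9.4 hr
(2.8/9.4) * 10^(84.2/10) = 7.83484e+07
(3.4/9.4) * 10^(51.1/10) = 46596.3
(3.2/9.4) * 10^(74.4/10) = 9.3761e+06
Sum = 7.83484e+07 + 46596.3 + 9.3761e+06 = 8.77711e+07
Leq = 10*log10(8.77711e+07) = 79.434 dB


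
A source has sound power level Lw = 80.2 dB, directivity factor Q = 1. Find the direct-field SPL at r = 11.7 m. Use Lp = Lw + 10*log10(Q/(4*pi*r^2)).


4*pi*r^2 = 4*pi*11.7^2 = 1720.21 m^2
Q / (4*pi*r^2) = 1 / 1720.21 = 0.000581324
Lp = 80.2 + 10*log10(0.000581324) = 47.844 dB


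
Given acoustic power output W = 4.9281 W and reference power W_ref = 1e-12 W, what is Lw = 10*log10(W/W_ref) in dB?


W / W_ref = 4.9281 / 1e-12 = 4.9281e+12
Lw = 10 * log10(4.9281e+12) = 126.93 dB


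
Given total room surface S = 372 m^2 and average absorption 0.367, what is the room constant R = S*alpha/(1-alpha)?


R = 372 * 0.367 / (1 - 0.367) = 215.68 m^2


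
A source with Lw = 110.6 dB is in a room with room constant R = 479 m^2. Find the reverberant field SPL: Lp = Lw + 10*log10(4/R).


4/R = 4/479 = 0.00835073
Lp = 110.6 + 10*log10(0.00835073) = 89.817 dB


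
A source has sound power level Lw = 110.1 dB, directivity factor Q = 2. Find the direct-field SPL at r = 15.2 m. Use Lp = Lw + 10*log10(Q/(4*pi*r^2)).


4*pi*r^2 = 4*pi*15.2^2 = 2903.33 m^2
Q / (4*pi*r^2) = 2 / 2903.33 = 0.000688864
Lp = 110.1 + 10*log10(0.000688864) = 78.481 dB


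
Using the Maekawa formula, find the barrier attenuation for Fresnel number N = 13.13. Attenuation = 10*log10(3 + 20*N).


3 + 20*N = 3 + 20*13.13 = 265.6
Att = 10*log10(265.6) = 24.242 dB


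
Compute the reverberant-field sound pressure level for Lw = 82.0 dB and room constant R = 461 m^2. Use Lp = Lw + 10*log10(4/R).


4/R = 4/461 = 0.00867679
Lp = 82.0 + 10*log10(0.00867679) = 61.384 dB


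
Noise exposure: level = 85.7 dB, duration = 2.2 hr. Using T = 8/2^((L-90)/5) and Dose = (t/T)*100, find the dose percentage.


T_allowed = 8 / 2^((85.7 - 90)/5) = 14.5203 hr
Dose = 2.2 / 14.5203 * 100 = 15.151 %


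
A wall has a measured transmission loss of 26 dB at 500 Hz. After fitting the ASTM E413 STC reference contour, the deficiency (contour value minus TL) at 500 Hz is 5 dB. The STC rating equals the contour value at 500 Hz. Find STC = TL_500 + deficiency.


By ASTM E413, STC = value of the fitted reference contour at 500 Hz.
Contour value at 500 Hz = TL_500 + deficiency = 26 + 5 = 31
STC = 31


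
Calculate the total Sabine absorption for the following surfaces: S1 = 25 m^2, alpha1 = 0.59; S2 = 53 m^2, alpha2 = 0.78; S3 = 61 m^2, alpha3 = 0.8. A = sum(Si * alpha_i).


25 * 0.59 = 14.75
53 * 0.78 = 41.34
61 * 0.8 = 48.8
A_total = 14.75 + 41.34 + 48.8 = 104.89 m^2


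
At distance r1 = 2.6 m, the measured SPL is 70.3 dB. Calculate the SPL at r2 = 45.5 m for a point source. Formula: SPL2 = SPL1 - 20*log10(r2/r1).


r2/r1 = 45.5/2.6 = 17.5
Correction = 20*log10(17.5) = 24.8608 dB
SPL2 = 70.3 - 24.8608 = 45.439 dB


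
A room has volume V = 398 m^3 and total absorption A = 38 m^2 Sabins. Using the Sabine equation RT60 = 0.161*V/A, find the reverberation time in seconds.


RT60 = 0.161 * 398 / 38 = 1.6863 s


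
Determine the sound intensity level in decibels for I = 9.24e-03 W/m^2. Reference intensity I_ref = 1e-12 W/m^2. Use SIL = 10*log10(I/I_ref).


I / I_ref = 9.24e-03 / 1e-12 = 9.24e+09
SIL = 10 * log10(9.24e+09) = 99.657 dB


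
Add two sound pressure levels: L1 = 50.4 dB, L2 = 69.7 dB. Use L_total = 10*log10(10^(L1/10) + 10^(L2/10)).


10^(50.4/10) = 109648
10^(69.7/10) = 9.33254e+06
Sum = 109648 + 9.33254e+06 = 9.44219e+06
L_total = 10*log10(9.44219e+06) = 69.751 dB


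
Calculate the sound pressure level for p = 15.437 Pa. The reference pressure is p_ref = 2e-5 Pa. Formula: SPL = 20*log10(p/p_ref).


p / p_ref = 15.437 / 2e-5 = 771850
SPL = 20 * log10(771850) = 117.75 dB


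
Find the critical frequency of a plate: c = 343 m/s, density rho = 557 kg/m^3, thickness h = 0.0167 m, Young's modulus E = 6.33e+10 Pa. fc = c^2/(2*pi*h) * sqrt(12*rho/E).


12*rho/E = 12*557/6.33e+10 = 1.05592e-07
sqrt(12*rho/E) = sqrt(1.05592e-07) = 0.000324949
c^2/(2*pi*h) = 343^2/(2*pi*0.0167) = 1.12122e+06
fc = 1.12122e+06 * 0.000324949 = 364.34 Hz


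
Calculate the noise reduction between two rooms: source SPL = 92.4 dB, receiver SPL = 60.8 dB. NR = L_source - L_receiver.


NR = L_source - L_receiver (difference between source and receiving room levels)
NR = 92.4 - 60.8 = 31.6 dB


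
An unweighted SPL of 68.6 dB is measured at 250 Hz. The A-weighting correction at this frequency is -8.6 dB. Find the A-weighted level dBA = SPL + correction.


A-weighting table: 250 Hz -> -8.6 dB correction
SPL_A = SPL + correction = 68.6 + (-8.6) = 60 dBA


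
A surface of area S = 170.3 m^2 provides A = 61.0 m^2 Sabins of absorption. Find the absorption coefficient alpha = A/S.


Absorption coefficient = absorbed power / incident power
alpha = A / S = 61.0 / 170.3 = 0.35819


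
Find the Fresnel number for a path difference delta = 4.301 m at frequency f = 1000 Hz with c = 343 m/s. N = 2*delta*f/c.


N = 2*delta*f/c = 2*delta/lambda, where lambda = c/f
lambda = 343 / 1000 = 0.343 m
N = 2 * 4.301 / 0.343 = 25.079


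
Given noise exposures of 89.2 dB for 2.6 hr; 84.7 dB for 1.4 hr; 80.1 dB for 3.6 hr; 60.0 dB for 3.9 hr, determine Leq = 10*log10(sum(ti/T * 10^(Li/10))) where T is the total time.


T_total = 2.6 + 1.4 + 3.6 + 3.9 = 11.5 hr
(2.6/11.5) * 10^(89.2/10) = 1.88051e+08
(1.4/11.5) * 10^(84.7/10) = 3.59278e+07
(3.6/11.5) * 10^(80.1/10) = 3.20335e+07
(3.9/11.5) * 10^(60.0/10) = 339130
Sum = 1.88051e+08 + 3.59278e+07 + 3.20335e+07 + 339130 = 2.56351e+08
Leq = 10*log10(2.56351e+08) = 84.088 dB


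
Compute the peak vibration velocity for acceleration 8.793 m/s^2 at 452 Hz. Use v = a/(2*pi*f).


omega = 2*pi*f = 2*pi*452 = 2840 rad/s
v = a / omega = 8.793 / 2840 = 0.0030961 m/s


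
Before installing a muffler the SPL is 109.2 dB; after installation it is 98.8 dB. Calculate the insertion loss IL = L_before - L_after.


Insertion loss = SPL without muffler - SPL with muffler
IL = 109.2 - 98.8 = 10.4 dB


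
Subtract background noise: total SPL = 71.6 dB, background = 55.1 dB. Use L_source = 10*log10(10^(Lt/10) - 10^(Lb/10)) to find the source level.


10^(71.6/10) = 1.44544e+07
10^(55.1/10) = 323594
Difference = 1.44544e+07 - 323594 = 1.41308e+07
L_source = 10*log10(1.41308e+07) = 71.502 dB


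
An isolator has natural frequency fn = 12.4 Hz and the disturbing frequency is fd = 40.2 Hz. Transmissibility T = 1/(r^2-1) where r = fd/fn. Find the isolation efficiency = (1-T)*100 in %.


r = 40.2 / 12.4 = 3.24194
r^2 - 1 = 3.24194^2 - 1 = 9.51017
T = 1/9.51017 = 0.105151
Efficiency = (1 - 0.105151)*100 = 89.485 %


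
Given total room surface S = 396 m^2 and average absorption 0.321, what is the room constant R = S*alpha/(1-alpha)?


R = 396 * 0.321 / (1 - 0.321) = 187.21 m^2


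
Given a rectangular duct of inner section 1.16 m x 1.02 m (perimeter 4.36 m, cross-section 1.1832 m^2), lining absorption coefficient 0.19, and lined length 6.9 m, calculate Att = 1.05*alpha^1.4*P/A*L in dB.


alpha^1.4 = 0.19^1.4 = 0.0977811
Attenuation rate = 1.05 * alpha^1.4 * P / A
= 1.05 * 0.0977811 * 4.36 / 1.1832 = 0.378332 dB/m
Total Att = 0.378332 * 6.9 = 2.6105 dB


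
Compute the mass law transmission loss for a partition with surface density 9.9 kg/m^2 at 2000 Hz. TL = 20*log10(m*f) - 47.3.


m * f = 9.9 * 2000 = 19800
20*log10(19800) = 85.9333 dB
TL = 85.9333 - 47.3 = 38.633 dB


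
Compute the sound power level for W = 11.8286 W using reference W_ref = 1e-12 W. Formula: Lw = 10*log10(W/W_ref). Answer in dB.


W / W_ref = 11.8286 / 1e-12 = 1.18286e+13
Lw = 10 * log10(1.18286e+13) = 130.73 dB


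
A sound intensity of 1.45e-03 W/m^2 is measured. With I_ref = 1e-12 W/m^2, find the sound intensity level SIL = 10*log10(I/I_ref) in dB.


I / I_ref = 1.45e-03 / 1e-12 = 1.45e+09
SIL = 10 * log10(1.45e+09) = 91.614 dB


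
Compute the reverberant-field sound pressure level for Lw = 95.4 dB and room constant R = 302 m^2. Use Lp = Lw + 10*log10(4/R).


4/R = 4/302 = 0.013245
Lp = 95.4 + 10*log10(0.013245) = 76.621 dB


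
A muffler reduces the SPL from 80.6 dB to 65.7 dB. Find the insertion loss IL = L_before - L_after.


Insertion loss = SPL without muffler - SPL with muffler
IL = 80.6 - 65.7 = 14.9 dB


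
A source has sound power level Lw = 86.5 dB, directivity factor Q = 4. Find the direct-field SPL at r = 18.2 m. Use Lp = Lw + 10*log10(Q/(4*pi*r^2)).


4*pi*r^2 = 4*pi*18.2^2 = 4162.48 m^2
Q / (4*pi*r^2) = 4 / 4162.48 = 0.000960966
Lp = 86.5 + 10*log10(0.000960966) = 56.327 dB


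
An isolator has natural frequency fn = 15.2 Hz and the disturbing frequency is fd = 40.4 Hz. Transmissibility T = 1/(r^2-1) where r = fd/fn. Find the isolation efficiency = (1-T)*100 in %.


r = 40.4 / 15.2 = 2.65789
r^2 - 1 = 2.65789^2 - 1 = 6.06438
T = 1/6.06438 = 0.164897
Efficiency = (1 - 0.164897)*100 = 83.51 %


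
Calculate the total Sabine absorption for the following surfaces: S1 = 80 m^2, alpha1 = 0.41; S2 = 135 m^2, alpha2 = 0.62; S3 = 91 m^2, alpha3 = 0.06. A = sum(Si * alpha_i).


80 * 0.41 = 32.8
135 * 0.62 = 83.7
91 * 0.06 = 5.46
A_total = 32.8 + 83.7 + 5.46 = 121.96 m^2


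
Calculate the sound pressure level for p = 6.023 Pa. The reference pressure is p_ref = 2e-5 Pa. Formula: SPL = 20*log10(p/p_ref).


p / p_ref = 6.023 / 2e-5 = 301150
SPL = 20 * log10(301150) = 109.58 dB


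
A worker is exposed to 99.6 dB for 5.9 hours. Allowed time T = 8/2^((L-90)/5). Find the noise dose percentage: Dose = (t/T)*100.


T_allowed = 8 / 2^((99.6 - 90)/5) = 2.11404 hr
Dose = 5.9 / 2.11404 * 100 = 279.09 %


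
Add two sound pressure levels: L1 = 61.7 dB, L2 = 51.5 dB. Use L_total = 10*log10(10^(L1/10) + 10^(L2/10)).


10^(61.7/10) = 1.47911e+06
10^(51.5/10) = 141254
Sum = 1.47911e+06 + 141254 = 1.62036e+06
L_total = 10*log10(1.62036e+06) = 62.096 dB


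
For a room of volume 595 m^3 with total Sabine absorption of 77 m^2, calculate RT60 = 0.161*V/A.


RT60 = 0.161 * 595 / 77 = 1.2441 s


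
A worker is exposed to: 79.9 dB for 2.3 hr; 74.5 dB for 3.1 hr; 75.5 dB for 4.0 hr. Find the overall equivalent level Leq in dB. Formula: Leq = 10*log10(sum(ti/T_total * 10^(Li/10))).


T_total = 2.3 + 3.1 + 4.0 = 9.4 hr
(2.3/9.4) * 10^(79.9/10) = 2.39111e+07
(3.1/9.4) * 10^(74.5/10) = 9.29467e+06
(4.0/9.4) * 10^(75.5/10) = 1.50984e+07
Sum = 2.39111e+07 + 9.29467e+06 + 1.50984e+07 = 4.83042e+07
Leq = 10*log10(4.83042e+07) = 76.84 dB


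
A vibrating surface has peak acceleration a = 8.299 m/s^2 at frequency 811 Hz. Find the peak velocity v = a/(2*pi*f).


omega = 2*pi*f = 2*pi*811 = 5095.66 rad/s
v = a / omega = 8.299 / 5095.66 = 0.0016286 m/s


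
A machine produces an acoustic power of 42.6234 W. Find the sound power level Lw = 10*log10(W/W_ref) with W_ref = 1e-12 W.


W / W_ref = 42.6234 / 1e-12 = 4.26234e+13
Lw = 10 * log10(4.26234e+13) = 136.3 dB


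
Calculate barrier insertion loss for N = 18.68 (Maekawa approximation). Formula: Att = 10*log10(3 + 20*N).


3 + 20*N = 3 + 20*18.68 = 376.6
Att = 10*log10(376.6) = 25.759 dB


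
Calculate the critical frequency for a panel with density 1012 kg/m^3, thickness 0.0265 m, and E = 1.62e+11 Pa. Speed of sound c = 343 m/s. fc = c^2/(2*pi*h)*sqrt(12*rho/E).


12*rho/E = 12*1012/1.62e+11 = 7.4963e-08
sqrt(12*rho/E) = sqrt(7.4963e-08) = 0.000273794
c^2/(2*pi*h) = 343^2/(2*pi*0.0265) = 706582
fc = 706582 * 0.000273794 = 193.46 Hz


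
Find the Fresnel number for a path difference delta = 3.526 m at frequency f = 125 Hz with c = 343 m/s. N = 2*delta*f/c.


N = 2*delta*f/c = 2*delta/lambda, where lambda = c/f
lambda = 343 / 125 = 2.744 m
N = 2 * 3.526 / 2.744 = 2.57


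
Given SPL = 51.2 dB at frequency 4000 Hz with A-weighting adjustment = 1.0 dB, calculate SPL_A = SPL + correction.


A-weighting table: 4000 Hz -> 1.0 dB correction
SPL_A = SPL + correction = 51.2 + (1.0) = 52.2 dBA


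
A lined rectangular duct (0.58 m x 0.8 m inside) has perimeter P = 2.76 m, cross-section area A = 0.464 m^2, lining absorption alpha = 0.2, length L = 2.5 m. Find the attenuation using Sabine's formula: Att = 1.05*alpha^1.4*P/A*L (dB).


alpha^1.4 = 0.2^1.4 = 0.105061
Attenuation rate = 1.05 * alpha^1.4 * P / A
= 1.05 * 0.105061 * 2.76 / 0.464 = 0.656178 dB/m
Total Att = 0.656178 * 2.5 = 1.6404 dB


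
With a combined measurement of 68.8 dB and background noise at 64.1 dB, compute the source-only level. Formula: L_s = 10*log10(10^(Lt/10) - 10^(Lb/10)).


10^(68.8/10) = 7.58578e+06
10^(64.1/10) = 2.5704e+06
Difference = 7.58578e+06 - 2.5704e+06 = 5.01538e+06
L_source = 10*log10(5.01538e+06) = 67.003 dB


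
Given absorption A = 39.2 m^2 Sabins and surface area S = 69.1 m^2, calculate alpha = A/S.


Absorption coefficient = absorbed power / incident power
alpha = A / S = 39.2 / 69.1 = 0.56729


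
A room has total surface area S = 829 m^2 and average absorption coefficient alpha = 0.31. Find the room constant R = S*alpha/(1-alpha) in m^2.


R = 829 * 0.31 / (1 - 0.31) = 372.45 m^2


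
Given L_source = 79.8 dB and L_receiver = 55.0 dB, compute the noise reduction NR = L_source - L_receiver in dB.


NR = L_source - L_receiver (difference between source and receiving room levels)
NR = 79.8 - 55.0 = 24.8 dB


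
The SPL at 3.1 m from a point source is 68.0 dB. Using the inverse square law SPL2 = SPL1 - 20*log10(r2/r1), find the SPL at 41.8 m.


r2/r1 = 41.8/3.1 = 13.4839
Correction = 20*log10(13.4839) = 22.5963 dB
SPL2 = 68.0 - 22.5963 = 45.404 dB


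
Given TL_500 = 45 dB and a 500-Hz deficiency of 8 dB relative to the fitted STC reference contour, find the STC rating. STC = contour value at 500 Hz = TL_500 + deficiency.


By ASTM E413, STC = value of the fitted reference contour at 500 Hz.
Contour value at 500 Hz = TL_500 + deficiency = 45 + 8 = 53
STC = 53


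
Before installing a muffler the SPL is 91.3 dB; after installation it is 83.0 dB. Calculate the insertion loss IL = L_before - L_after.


Insertion loss = SPL without muffler - SPL with muffler
IL = 91.3 - 83.0 = 8.3 dB


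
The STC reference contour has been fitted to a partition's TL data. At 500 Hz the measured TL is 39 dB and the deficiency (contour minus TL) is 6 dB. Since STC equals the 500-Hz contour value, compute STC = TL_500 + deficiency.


By ASTM E413, STC = value of the fitted reference contour at 500 Hz.
Contour value at 500 Hz = TL_500 + deficiency = 39 + 6 = 45
STC = 45


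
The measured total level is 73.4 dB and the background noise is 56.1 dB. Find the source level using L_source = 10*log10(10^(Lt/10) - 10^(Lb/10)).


10^(73.4/10) = 2.18776e+07
10^(56.1/10) = 407380
Difference = 2.18776e+07 - 407380 = 2.14702e+07
L_source = 10*log10(2.14702e+07) = 73.318 dB


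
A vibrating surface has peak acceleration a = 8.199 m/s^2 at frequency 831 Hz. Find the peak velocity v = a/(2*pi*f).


omega = 2*pi*f = 2*pi*831 = 5221.33 rad/s
v = a / omega = 8.199 / 5221.33 = 0.0015703 m/s


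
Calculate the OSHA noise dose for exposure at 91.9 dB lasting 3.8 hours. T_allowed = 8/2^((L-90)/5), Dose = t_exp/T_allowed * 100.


T_allowed = 8 / 2^((91.9 - 90)/5) = 6.1475 hr
Dose = 3.8 / 6.1475 * 100 = 61.814 %


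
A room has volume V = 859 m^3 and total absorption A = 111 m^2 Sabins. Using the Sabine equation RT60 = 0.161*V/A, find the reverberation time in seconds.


RT60 = 0.161 * 859 / 111 = 1.2459 s


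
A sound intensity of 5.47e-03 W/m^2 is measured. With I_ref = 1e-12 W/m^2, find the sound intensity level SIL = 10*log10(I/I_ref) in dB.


I / I_ref = 5.47e-03 / 1e-12 = 5.47e+09
SIL = 10 * log10(5.47e+09) = 97.38 dB


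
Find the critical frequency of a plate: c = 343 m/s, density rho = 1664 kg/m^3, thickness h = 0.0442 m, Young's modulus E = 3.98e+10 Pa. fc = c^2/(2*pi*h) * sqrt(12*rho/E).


12*rho/E = 12*1664/3.98e+10 = 5.01709e-07
sqrt(12*rho/E) = sqrt(5.01709e-07) = 0.000708314
c^2/(2*pi*h) = 343^2/(2*pi*0.0442) = 423629
fc = 423629 * 0.000708314 = 300.06 Hz


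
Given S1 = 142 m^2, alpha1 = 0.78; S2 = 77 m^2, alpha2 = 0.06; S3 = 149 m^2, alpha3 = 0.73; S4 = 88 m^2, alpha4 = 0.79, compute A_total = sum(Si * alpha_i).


142 * 0.78 = 110.76
77 * 0.06 = 4.62
149 * 0.73 = 108.77
88 * 0.79 = 69.52
A_total = 110.76 + 4.62 + 108.77 + 69.52 = 293.67 m^2


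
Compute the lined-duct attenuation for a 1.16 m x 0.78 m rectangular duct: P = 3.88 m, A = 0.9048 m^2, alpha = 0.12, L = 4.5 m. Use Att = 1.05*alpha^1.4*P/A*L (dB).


alpha^1.4 = 0.12^1.4 = 0.0513871
Attenuation rate = 1.05 * alpha^1.4 * P / A
= 1.05 * 0.0513871 * 3.88 / 0.9048 = 0.231378 dB/m
Total Att = 0.231378 * 4.5 = 1.0412 dB


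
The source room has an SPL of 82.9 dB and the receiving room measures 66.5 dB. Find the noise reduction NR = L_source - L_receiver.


NR = L_source - L_receiver (difference between source and receiving room levels)
NR = 82.9 - 66.5 = 16.4 dB


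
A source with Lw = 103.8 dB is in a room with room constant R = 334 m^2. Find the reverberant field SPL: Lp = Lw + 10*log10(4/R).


4/R = 4/334 = 0.011976
Lp = 103.8 + 10*log10(0.011976) = 84.583 dB


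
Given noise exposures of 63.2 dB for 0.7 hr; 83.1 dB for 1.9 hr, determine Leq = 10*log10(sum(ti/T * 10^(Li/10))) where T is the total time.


T_total = 0.7 + 1.9 = 2.6 hr
(0.7/2.6) * 10^(63.2/10) = 562503
(1.9/2.6) * 10^(83.1/10) = 1.49204e+08
Sum = 562503 + 1.49204e+08 = 1.49767e+08
Leq = 10*log10(1.49767e+08) = 81.754 dB


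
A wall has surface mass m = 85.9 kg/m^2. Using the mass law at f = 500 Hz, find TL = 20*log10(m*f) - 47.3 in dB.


m * f = 85.9 * 500 = 42950
20*log10(42950) = 92.6593 dB
TL = 92.6593 - 47.3 = 45.359 dB


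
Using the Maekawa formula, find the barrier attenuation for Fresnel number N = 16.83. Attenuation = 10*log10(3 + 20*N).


3 + 20*N = 3 + 20*16.83 = 339.6
Att = 10*log10(339.6) = 25.31 dB


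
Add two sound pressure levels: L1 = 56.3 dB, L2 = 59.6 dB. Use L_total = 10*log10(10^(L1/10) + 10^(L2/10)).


10^(56.3/10) = 426580
10^(59.6/10) = 912011
Sum = 426580 + 912011 = 1.33859e+06
L_total = 10*log10(1.33859e+06) = 61.266 dB


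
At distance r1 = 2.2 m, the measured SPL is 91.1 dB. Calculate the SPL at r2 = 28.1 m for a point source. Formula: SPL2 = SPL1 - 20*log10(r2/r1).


r2/r1 = 28.1/2.2 = 12.7727
Correction = 20*log10(12.7727) = 22.1257 dB
SPL2 = 91.1 - 22.1257 = 68.974 dB


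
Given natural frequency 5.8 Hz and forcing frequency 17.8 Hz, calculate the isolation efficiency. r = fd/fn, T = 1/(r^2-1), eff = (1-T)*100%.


r = 17.8 / 5.8 = 3.06897
r^2 - 1 = 3.06897^2 - 1 = 8.41858
T = 1/8.41858 = 0.118785
Efficiency = (1 - 0.118785)*100 = 88.121 %


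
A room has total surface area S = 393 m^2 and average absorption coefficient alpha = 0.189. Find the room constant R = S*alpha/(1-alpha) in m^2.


R = 393 * 0.189 / (1 - 0.189) = 91.587 m^2


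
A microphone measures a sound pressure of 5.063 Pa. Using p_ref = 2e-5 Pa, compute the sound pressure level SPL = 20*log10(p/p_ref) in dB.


p / p_ref = 5.063 / 2e-5 = 253150
SPL = 20 * log10(253150) = 108.07 dB


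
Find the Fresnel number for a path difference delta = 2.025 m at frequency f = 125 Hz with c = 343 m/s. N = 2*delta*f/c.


N = 2*delta*f/c = 2*delta/lambda, where lambda = c/f
lambda = 343 / 125 = 2.744 m
N = 2 * 2.025 / 2.744 = 1.4759


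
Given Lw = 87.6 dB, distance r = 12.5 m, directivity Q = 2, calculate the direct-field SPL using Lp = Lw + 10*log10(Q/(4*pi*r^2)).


4*pi*r^2 = 4*pi*12.5^2 = 1963.5 m^2
Q / (4*pi*r^2) = 2 / 1963.5 = 0.00101859
Lp = 87.6 + 10*log10(0.00101859) = 57.68 dB


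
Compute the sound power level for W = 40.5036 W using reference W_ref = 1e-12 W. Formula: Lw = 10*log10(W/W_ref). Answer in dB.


W / W_ref = 40.5036 / 1e-12 = 4.05036e+13
Lw = 10 * log10(4.05036e+13) = 136.07 dB


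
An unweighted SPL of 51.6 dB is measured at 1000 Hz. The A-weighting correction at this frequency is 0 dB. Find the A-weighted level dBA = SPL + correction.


A-weighting table: 1000 Hz -> 0 dB correction
SPL_A = SPL + correction = 51.6 + (0) = 51.6 dBA


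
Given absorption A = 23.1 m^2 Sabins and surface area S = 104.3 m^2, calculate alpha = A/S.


Absorption coefficient = absorbed power / incident power
alpha = A / S = 23.1 / 104.3 = 0.22148


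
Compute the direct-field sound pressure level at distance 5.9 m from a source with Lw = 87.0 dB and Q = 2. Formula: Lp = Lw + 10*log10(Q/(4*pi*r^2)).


4*pi*r^2 = 4*pi*5.9^2 = 437.435 m^2
Q / (4*pi*r^2) = 2 / 437.435 = 0.00457211
Lp = 87.0 + 10*log10(0.00457211) = 63.601 dB


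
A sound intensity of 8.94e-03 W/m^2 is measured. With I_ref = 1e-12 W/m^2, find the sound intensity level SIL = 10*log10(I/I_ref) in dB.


I / I_ref = 8.94e-03 / 1e-12 = 8.94e+09
SIL = 10 * log10(8.94e+09) = 99.513 dB


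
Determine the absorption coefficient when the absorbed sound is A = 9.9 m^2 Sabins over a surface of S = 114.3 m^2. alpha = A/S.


Absorption coefficient = absorbed power / incident power
alpha = A / S = 9.9 / 114.3 = 0.086614


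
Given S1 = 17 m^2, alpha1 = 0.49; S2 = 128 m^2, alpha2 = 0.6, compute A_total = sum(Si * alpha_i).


17 * 0.49 = 8.33
128 * 0.6 = 76.8
A_total = 8.33 + 76.8 = 85.13 m^2


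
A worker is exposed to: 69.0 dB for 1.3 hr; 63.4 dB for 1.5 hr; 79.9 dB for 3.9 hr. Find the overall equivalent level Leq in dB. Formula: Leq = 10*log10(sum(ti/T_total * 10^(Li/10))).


T_total = 1.3 + 1.5 + 3.9 = 6.7 hr
(1.3/6.7) * 10^(69.0/10) = 1.54123e+06
(1.5/6.7) * 10^(63.4/10) = 489797
(3.9/6.7) * 10^(79.9/10) = 5.6884e+07
Sum = 1.54123e+06 + 489797 + 5.6884e+07 = 5.8915e+07
Leq = 10*log10(5.8915e+07) = 77.702 dB


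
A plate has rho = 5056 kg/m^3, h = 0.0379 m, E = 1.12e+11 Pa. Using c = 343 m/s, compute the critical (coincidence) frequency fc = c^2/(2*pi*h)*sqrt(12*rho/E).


12*rho/E = 12*5056/1.12e+11 = 5.41714e-07
sqrt(12*rho/E) = sqrt(5.41714e-07) = 0.000736012
c^2/(2*pi*h) = 343^2/(2*pi*0.0379) = 494048
fc = 494048 * 0.000736012 = 363.63 Hz


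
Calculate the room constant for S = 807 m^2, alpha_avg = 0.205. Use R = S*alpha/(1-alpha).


R = 807 * 0.205 / (1 - 0.205) = 208.09 m^2


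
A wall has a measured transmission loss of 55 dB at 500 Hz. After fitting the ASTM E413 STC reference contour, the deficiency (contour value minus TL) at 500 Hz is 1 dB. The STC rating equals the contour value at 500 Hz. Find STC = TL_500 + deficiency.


By ASTM E413, STC = value of the fitted reference contour at 500 Hz.
Contour value at 500 Hz = TL_500 + deficiency = 55 + 1 = 56
STC = 56


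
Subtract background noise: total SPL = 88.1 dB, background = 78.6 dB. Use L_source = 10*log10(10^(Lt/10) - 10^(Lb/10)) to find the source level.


10^(88.1/10) = 6.45654e+08
10^(78.6/10) = 7.24436e+07
Difference = 6.45654e+08 - 7.24436e+07 = 5.7321e+08
L_source = 10*log10(5.7321e+08) = 87.583 dB


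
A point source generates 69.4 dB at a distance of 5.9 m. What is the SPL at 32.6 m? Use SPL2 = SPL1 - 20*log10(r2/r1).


r2/r1 = 32.6/5.9 = 5.52542
Correction = 20*log10(5.52542) = 14.8473 dB
SPL2 = 69.4 - 14.8473 = 54.553 dB


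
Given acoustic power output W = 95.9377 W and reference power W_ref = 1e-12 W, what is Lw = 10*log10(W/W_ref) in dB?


W / W_ref = 95.9377 / 1e-12 = 9.59377e+13
Lw = 10 * log10(9.59377e+13) = 139.82 dB


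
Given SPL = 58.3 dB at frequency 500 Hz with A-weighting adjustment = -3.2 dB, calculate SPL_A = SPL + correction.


A-weighting table: 500 Hz -> -3.2 dB correction
SPL_A = SPL + correction = 58.3 + (-3.2) = 55.1 dBA


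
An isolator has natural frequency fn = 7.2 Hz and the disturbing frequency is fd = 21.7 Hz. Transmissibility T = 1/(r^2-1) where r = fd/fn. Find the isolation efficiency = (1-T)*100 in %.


r = 21.7 / 7.2 = 3.01389
r^2 - 1 = 3.01389^2 - 1 = 8.08353
T = 1/8.08353 = 0.123708
Efficiency = (1 - 0.123708)*100 = 87.629 %


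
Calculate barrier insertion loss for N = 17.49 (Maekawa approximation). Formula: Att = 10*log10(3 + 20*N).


3 + 20*N = 3 + 20*17.49 = 352.8
Att = 10*log10(352.8) = 25.475 dB


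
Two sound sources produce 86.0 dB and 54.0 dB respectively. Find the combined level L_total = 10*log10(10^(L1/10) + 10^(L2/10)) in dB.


10^(86.0/10) = 3.98107e+08
10^(54.0/10) = 251189
Sum = 3.98107e+08 + 251189 = 3.98358e+08
L_total = 10*log10(3.98358e+08) = 86.003 dB


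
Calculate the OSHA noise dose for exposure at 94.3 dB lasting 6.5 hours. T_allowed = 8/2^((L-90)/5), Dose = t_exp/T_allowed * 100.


T_allowed = 8 / 2^((94.3 - 90)/5) = 4.40762 hr
Dose = 6.5 / 4.40762 * 100 = 147.47 %


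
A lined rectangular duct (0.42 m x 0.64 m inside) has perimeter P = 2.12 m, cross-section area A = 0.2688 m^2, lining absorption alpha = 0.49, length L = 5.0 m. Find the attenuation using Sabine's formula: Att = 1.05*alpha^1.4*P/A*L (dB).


alpha^1.4 = 0.49^1.4 = 0.368362
Attenuation rate = 1.05 * alpha^1.4 * P / A
= 1.05 * 0.368362 * 2.12 / 0.2688 = 3.0505 dB/m
Total Att = 3.0505 * 5.0 = 15.252 dB


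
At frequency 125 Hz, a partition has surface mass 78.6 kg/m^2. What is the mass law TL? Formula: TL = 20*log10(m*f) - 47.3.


m * f = 78.6 * 125 = 9825
20*log10(9825) = 79.8467 dB
TL = 79.8467 - 47.3 = 32.547 dB


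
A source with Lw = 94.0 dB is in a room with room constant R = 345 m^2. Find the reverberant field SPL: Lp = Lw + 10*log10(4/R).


4/R = 4/345 = 0.0115942
Lp = 94.0 + 10*log10(0.0115942) = 74.642 dB


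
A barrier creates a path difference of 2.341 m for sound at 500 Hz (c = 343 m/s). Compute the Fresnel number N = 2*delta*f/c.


N = 2*delta*f/c = 2*delta/lambda, where lambda = c/f
lambda = 343 / 500 = 0.686 m
N = 2 * 2.341 / 0.686 = 6.8251


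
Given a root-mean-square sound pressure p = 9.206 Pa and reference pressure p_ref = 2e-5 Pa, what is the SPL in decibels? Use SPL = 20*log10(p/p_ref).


p / p_ref = 9.206 / 2e-5 = 460300
SPL = 20 * log10(460300) = 113.26 dB


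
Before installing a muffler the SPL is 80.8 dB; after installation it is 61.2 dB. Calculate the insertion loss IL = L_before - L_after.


Insertion loss = SPL without muffler - SPL with muffler
IL = 80.8 - 61.2 = 19.6 dB


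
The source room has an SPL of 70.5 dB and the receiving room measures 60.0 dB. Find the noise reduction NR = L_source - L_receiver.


NR = L_source - L_receiver (difference between source and receiving room levels)
NR = 70.5 - 60.0 = 10.5 dB


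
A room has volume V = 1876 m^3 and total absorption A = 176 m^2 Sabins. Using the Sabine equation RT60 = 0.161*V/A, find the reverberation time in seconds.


RT60 = 0.161 * 1876 / 176 = 1.7161 s


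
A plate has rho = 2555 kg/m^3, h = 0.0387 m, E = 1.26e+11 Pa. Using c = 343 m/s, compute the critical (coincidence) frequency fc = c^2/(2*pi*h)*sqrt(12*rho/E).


12*rho/E = 12*2555/1.26e+11 = 2.43333e-07
sqrt(12*rho/E) = sqrt(2.43333e-07) = 0.000493288
c^2/(2*pi*h) = 343^2/(2*pi*0.0387) = 483835
fc = 483835 * 0.000493288 = 238.67 Hz


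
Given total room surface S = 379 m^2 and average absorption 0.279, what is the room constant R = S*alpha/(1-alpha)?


R = 379 * 0.279 / (1 - 0.279) = 146.66 m^2


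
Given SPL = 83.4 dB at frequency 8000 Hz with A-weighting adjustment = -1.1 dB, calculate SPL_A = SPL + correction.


A-weighting table: 8000 Hz -> -1.1 dB correction
SPL_A = SPL + correction = 83.4 + (-1.1) = 82.3 dBA


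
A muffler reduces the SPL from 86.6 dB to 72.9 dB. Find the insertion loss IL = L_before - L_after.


Insertion loss = SPL without muffler - SPL with muffler
IL = 86.6 - 72.9 = 13.7 dB


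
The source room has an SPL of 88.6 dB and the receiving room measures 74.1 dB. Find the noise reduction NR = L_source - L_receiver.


NR = L_source - L_receiver (difference between source and receiving room levels)
NR = 88.6 - 74.1 = 14.5 dB


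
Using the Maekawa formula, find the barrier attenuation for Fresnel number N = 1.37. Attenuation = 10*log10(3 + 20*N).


3 + 20*N = 3 + 20*1.37 = 30.4
Att = 10*log10(30.4) = 14.829 dB


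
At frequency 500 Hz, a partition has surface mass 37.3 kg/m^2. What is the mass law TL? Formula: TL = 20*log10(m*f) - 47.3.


m * f = 37.3 * 500 = 18650
20*log10(18650) = 85.4136 dB
TL = 85.4136 - 47.3 = 38.114 dB


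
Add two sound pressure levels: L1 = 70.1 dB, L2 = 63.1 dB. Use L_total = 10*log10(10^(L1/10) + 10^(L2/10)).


10^(70.1/10) = 1.02329e+07
10^(63.1/10) = 2.04174e+06
Sum = 1.02329e+07 + 2.04174e+06 = 1.22746e+07
L_total = 10*log10(1.22746e+07) = 70.89 dB


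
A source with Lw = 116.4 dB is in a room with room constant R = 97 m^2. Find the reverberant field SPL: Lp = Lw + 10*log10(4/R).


4/R = 4/97 = 0.0412371
Lp = 116.4 + 10*log10(0.0412371) = 102.55 dB


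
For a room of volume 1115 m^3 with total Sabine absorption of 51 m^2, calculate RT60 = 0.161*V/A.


RT60 = 0.161 * 1115 / 51 = 3.5199 s


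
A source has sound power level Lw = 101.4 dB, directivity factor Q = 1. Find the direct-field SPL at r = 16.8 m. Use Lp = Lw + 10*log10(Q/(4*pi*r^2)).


4*pi*r^2 = 4*pi*16.8^2 = 3546.73 m^2
Q / (4*pi*r^2) = 1 / 3546.73 = 0.00028195
Lp = 101.4 + 10*log10(0.00028195) = 65.902 dB


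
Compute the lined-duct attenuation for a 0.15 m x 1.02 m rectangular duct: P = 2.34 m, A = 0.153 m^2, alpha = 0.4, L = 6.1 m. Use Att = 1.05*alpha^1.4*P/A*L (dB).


alpha^1.4 = 0.4^1.4 = 0.277258
Attenuation rate = 1.05 * alpha^1.4 * P / A
= 1.05 * 0.277258 * 2.34 / 0.153 = 4.45244 dB/m
Total Att = 4.45244 * 6.1 = 27.16 dB


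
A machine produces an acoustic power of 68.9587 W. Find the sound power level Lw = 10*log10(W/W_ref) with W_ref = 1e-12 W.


W / W_ref = 68.9587 / 1e-12 = 6.89587e+13
Lw = 10 * log10(6.89587e+13) = 138.39 dB


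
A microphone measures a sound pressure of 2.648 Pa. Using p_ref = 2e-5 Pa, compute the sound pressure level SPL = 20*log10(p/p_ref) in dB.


p / p_ref = 2.648 / 2e-5 = 132400
SPL = 20 * log10(132400) = 102.44 dB


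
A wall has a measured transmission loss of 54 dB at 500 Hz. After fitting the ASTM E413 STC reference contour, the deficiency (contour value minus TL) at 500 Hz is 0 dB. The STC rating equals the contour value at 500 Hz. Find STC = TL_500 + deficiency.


By ASTM E413, STC = value of the fitted reference contour at 500 Hz.
Contour value at 500 Hz = TL_500 + deficiency = 54 + 0 = 54
STC = 54


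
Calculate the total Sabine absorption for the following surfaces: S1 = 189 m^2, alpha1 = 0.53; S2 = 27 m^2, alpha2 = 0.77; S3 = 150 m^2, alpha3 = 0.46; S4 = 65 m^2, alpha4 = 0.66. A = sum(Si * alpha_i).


189 * 0.53 = 100.17
27 * 0.77 = 20.79
150 * 0.46 = 69
65 * 0.66 = 42.9
A_total = 100.17 + 20.79 + 69 + 42.9 = 232.86 m^2


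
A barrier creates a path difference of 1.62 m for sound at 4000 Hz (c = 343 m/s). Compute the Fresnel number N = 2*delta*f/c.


N = 2*delta*f/c = 2*delta/lambda, where lambda = c/f
lambda = 343 / 4000 = 0.08575 m
N = 2 * 1.62 / 0.08575 = 37.784


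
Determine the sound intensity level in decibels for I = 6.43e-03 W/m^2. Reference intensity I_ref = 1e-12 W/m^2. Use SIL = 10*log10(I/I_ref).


I / I_ref = 6.43e-03 / 1e-12 = 6.43e+09
SIL = 10 * log10(6.43e+09) = 98.082 dB


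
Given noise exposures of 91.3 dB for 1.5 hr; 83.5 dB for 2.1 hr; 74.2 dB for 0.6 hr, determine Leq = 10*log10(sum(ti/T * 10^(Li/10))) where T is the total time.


T_total = 1.5 + 2.1 + 0.6 = 4.2 hr
(1.5/4.2) * 10^(91.3/10) = 4.81772e+08
(2.1/4.2) * 10^(83.5/10) = 1.11936e+08
(0.6/4.2) * 10^(74.2/10) = 3.75753e+06
Sum = 4.81772e+08 + 1.11936e+08 + 3.75753e+06 = 5.97466e+08
Leq = 10*log10(5.97466e+08) = 87.763 dB


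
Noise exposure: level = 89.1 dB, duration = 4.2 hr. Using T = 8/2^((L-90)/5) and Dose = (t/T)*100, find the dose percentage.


T_allowed = 8 / 2^((89.1 - 90)/5) = 9.06307 hr
Dose = 4.2 / 9.06307 * 100 = 46.342 %


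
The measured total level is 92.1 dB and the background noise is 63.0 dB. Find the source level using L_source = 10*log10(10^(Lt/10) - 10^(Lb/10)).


10^(92.1/10) = 1.62181e+09
10^(63.0/10) = 1.99526e+06
Difference = 1.62181e+09 - 1.99526e+06 = 1.61981e+09
L_source = 10*log10(1.61981e+09) = 92.095 dB


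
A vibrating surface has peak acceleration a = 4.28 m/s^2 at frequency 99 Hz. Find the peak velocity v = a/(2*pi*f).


omega = 2*pi*f = 2*pi*99 = 622.035 rad/s
v = a / omega = 4.28 / 622.035 = 0.0068806 m/s


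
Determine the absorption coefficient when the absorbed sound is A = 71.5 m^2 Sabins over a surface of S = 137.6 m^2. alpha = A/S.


Absorption coefficient = absorbed power / incident power
alpha = A / S = 71.5 / 137.6 = 0.51962


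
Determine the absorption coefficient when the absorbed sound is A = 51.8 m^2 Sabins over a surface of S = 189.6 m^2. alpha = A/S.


Absorption coefficient = absorbed power / incident power
alpha = A / S = 51.8 / 189.6 = 0.27321


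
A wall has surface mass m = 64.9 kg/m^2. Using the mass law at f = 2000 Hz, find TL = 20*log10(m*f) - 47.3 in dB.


m * f = 64.9 * 2000 = 129800
20*log10(129800) = 102.265 dB
TL = 102.265 - 47.3 = 54.965 dB


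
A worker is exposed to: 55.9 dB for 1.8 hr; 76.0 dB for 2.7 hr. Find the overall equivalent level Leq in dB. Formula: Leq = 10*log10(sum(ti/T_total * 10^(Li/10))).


T_total = 1.8 + 2.7 = 4.5 hr
(1.8/4.5) * 10^(55.9/10) = 155618
(2.7/4.5) * 10^(76.0/10) = 2.38864e+07
Sum = 155618 + 2.38864e+07 = 2.4042e+07
Leq = 10*log10(2.4042e+07) = 73.81 dB


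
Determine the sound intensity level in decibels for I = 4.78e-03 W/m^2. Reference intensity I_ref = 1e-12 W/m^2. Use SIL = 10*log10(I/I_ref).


I / I_ref = 4.78e-03 / 1e-12 = 4.78e+09
SIL = 10 * log10(4.78e+09) = 96.794 dB


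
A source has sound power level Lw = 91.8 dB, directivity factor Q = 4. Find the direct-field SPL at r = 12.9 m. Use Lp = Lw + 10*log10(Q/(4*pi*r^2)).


4*pi*r^2 = 4*pi*12.9^2 = 2091.17 m^2
Q / (4*pi*r^2) = 4 / 2091.17 = 0.0019128
Lp = 91.8 + 10*log10(0.0019128) = 64.617 dB


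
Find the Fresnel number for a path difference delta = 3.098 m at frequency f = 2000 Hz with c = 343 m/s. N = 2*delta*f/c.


N = 2*delta*f/c = 2*delta/lambda, where lambda = c/f
lambda = 343 / 2000 = 0.1715 m
N = 2 * 3.098 / 0.1715 = 36.128


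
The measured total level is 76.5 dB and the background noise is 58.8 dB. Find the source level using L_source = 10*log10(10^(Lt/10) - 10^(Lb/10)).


10^(76.5/10) = 4.46684e+07
10^(58.8/10) = 758578
Difference = 4.46684e+07 - 758578 = 4.39098e+07
L_source = 10*log10(4.39098e+07) = 76.426 dB


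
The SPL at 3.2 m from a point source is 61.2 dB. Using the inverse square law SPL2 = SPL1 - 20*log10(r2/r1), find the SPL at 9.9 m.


r2/r1 = 9.9/3.2 = 3.09375
Correction = 20*log10(3.09375) = 9.8097 dB
SPL2 = 61.2 - 9.8097 = 51.39 dB


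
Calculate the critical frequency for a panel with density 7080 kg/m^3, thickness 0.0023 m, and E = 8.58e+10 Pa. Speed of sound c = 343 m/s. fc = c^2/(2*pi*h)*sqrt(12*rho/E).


12*rho/E = 12*7080/8.58e+10 = 9.9021e-07
sqrt(12*rho/E) = sqrt(9.9021e-07) = 0.000995093
c^2/(2*pi*h) = 343^2/(2*pi*0.0023) = 8.14105e+06
fc = 8.14105e+06 * 0.000995093 = 8101.1 Hz


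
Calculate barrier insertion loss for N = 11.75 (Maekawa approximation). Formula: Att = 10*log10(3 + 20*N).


3 + 20*N = 3 + 20*11.75 = 238
Att = 10*log10(238) = 23.766 dB


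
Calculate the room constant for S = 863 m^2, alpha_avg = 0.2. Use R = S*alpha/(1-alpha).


R = 863 * 0.2 / (1 - 0.2) = 215.75 m^2


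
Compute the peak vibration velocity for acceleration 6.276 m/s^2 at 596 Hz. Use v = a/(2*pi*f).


omega = 2*pi*f = 2*pi*596 = 3744.78 rad/s
v = a / omega = 6.276 / 3744.78 = 0.0016759 m/s


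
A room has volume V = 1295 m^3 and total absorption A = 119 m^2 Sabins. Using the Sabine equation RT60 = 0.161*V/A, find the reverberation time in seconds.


RT60 = 0.161 * 1295 / 119 = 1.7521 s


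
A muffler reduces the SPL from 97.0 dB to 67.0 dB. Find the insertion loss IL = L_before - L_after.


Insertion loss = SPL without muffler - SPL with muffler
IL = 97.0 - 67.0 = 30 dB
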